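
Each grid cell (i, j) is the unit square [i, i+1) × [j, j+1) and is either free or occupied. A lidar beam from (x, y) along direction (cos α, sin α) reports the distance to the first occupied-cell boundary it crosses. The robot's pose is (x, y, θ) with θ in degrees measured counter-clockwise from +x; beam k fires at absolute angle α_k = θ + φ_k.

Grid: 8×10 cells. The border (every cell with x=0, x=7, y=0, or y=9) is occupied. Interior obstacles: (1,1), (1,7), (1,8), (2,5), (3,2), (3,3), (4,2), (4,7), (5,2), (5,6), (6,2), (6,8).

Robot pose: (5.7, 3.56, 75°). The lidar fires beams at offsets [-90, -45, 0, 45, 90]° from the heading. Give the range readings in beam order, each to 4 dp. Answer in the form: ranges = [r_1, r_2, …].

beam 1: φ=-90°, α=345°
  direction (0.9659, -0.2588); cell (5,3); t to first gridline: x 0.3106, y 2.1637 (then +1.0353 / +3.8637)
    (6,3) via x @ 0.3106
    (7,3) via x @ 1.3459  # hit
  → r_1 = 1.3459
beam 2: φ=-45°, α=30°
  direction (0.8660, 0.5000); cell (5,3); t to first gridline: x 0.3464, y 0.8800 (then +1.1547 / +2.0000)
    (6,3) via x @ 0.3464
    (6,4) via y @ 0.8800
    (7,4) via x @ 1.5011  # hit
  → r_2 = 1.5011
beam 3: φ=0°, α=75°
  direction (0.2588, 0.9659); cell (5,3); t to first gridline: x 1.1591, y 0.4555 (then +3.8637 / +1.0353)
    (5,4) via y @ 0.4555
    (6,4) via x @ 1.1591
    (6,5) via y @ 1.4908
    (6,6) via y @ 2.5261
    (6,7) via y @ 3.5614
    (6,8) via y @ 4.5966  # hit
  → r_3 = 4.5966
beam 4: φ=45°, α=120°
  direction (-0.5000, 0.8660); cell (5,3); t to first gridline: x 1.4000, y 0.5081 (then +2.0000 / +1.1547)
    (5,4) via y @ 0.5081
    (4,4) via x @ 1.4000
    (4,5) via y @ 1.6628
    (4,6) via y @ 2.8175
    (3,6) via x @ 3.4000
    (3,7) via y @ 3.9722
    (3,8) via y @ 5.1269
    (2,8) via x @ 5.4000
    (2,9) via y @ 6.2816  # hit
  → r_4 = 6.2816
beam 5: φ=90°, α=165°
  direction (-0.9659, 0.2588); cell (5,3); t to first gridline: x 0.7247, y 1.7000 (then +1.0353 / +3.8637)
    (4,3) via x @ 0.7247
    (4,4) via y @ 1.7000
    (3,4) via x @ 1.7600
    (2,4) via x @ 2.7952
    (1,4) via x @ 3.8305
    (0,4) via x @ 4.8658  # hit
  → r_5 = 4.8658

ranges = [1.3459, 1.5011, 4.5966, 6.2816, 4.8658]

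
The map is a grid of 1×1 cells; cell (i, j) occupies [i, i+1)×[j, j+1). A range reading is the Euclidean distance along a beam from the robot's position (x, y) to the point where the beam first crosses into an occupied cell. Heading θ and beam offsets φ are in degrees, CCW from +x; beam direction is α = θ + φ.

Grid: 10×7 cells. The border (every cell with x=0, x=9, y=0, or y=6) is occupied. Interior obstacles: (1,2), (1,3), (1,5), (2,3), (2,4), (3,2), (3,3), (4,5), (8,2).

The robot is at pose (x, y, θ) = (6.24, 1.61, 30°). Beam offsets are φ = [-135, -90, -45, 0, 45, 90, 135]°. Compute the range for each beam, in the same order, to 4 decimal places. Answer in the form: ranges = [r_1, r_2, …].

beam 1: φ=-135°, α=255°
  dir = (cos 255°, sin 255°) = (-0.2588, -0.9659); from cell (6,1)
  next x-line at t=0.9273, next y-line at t=0.6315; Δt_x=3.8637, Δt_y=1.0353
    y: enter (6,0) at t=0.6315 ← occupied
  → r_1 = 0.6315
beam 2: φ=-90°, α=300°
  dir = (cos 300°, sin 300°) = (0.5000, -0.8660); from cell (6,1)
  next x-line at t=1.5200, next y-line at t=0.7044; Δt_x=2.0000, Δt_y=1.1547
    y: enter (6,0) at t=0.7044 ← occupied
  → r_2 = 0.7044
beam 3: φ=-45°, α=345°
  dir = (cos 345°, sin 345°) = (0.9659, -0.2588); from cell (6,1)
  next x-line at t=0.7868, next y-line at t=2.3569; Δt_x=1.0353, Δt_y=3.8637
    x: enter (7,1) at t=0.7868
    x: enter (8,1) at t=1.8221
    y: enter (8,0) at t=2.3569 ← occupied
  → r_3 = 2.3569
beam 4: φ=0°, α=30°
  dir = (cos 30°, sin 30°) = (0.8660, 0.5000); from cell (6,1)
  next x-line at t=0.8776, next y-line at t=0.7800; Δt_x=1.1547, Δt_y=2.0000
    y: enter (6,2) at t=0.7800
    x: enter (7,2) at t=0.8776
    x: enter (8,2) at t=2.0323 ← occupied
  → r_4 = 2.0323
beam 5: φ=45°, α=75°
  dir = (cos 75°, sin 75°) = (0.2588, 0.9659); from cell (6,1)
  next x-line at t=2.9364, next y-line at t=0.4038; Δt_x=3.8637, Δt_y=1.0353
    y: enter (6,2) at t=0.4038
    y: enter (6,3) at t=1.4390
    y: enter (6,4) at t=2.4743
    x: enter (7,4) at t=2.9364
    y: enter (7,5) at t=3.5096
    y: enter (7,6) at t=4.5449 ← occupied
  → r_5 = 4.5449
beam 6: φ=90°, α=120°
  dir = (cos 120°, sin 120°) = (-0.5000, 0.8660); from cell (6,1)
  next x-line at t=0.4800, next y-line at t=0.4503; Δt_x=2.0000, Δt_y=1.1547
    y: enter (6,2) at t=0.4503
    x: enter (5,2) at t=0.4800
    y: enter (5,3) at t=1.6050
    x: enter (4,3) at t=2.4800
    y: enter (4,4) at t=2.7597
    y: enter (4,5) at t=3.9144 ← occupied
  → r_6 = 3.9144
beam 7: φ=135°, α=165°
  dir = (cos 165°, sin 165°) = (-0.9659, 0.2588); from cell (6,1)
  next x-line at t=0.2485, next y-line at t=1.5068; Δt_x=1.0353, Δt_y=3.8637
    x: enter (5,1) at t=0.2485
    x: enter (4,1) at t=1.2837
    y: enter (4,2) at t=1.5068
    x: enter (3,2) at t=2.3190 ← occupied
  → r_7 = 2.3190

ranges = [0.6315, 0.7044, 2.3569, 2.0323, 4.5449, 3.9144, 2.3190]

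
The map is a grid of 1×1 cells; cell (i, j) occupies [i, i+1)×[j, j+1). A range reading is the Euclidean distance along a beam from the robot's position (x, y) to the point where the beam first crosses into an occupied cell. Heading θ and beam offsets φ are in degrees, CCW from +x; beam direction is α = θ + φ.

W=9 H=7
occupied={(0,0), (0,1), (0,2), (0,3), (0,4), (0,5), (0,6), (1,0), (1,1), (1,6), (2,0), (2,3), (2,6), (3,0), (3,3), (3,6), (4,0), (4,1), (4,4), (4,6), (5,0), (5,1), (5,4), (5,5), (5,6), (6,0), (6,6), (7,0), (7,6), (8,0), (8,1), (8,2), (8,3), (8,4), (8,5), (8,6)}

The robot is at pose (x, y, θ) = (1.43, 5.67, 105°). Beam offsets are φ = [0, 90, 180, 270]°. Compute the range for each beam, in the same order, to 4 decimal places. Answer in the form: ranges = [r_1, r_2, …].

ranges = [0.3416, 0.4452, 2.2023, 1.2750]

beam 1: φ=0°, α=105°
  d=(-0.2588,0.9659)  start (1,5)  tX=1.6614 tY=0.3416  stride 1/|dx|=3.8637 1/|dy|=1.0353
    cross y-line → (1,6), t=0.3416 (wall)
  → r_1 = 0.3416
beam 2: φ=90°, α=195°
  d=(-0.9659,-0.2588)  start (1,5)  tX=0.4452 tY=2.5887  stride 1/|dx|=1.0353 1/|dy|=3.8637
    cross x-line → (0,5), t=0.4452 (wall)
  → r_2 = 0.4452
beam 3: φ=180°, α=285°
  d=(0.2588,-0.9659)  start (1,5)  tX=2.2023 tY=0.6936  stride 1/|dx|=3.8637 1/|dy|=1.0353
    cross y-line → (1,4), t=0.6936
    cross y-line → (1,3), t=1.7289
    cross x-line → (2,3), t=2.2023 (wall)
  → r_3 = 2.2023
beam 4: φ=270°, α=15°
  d=(0.9659,0.2588)  start (1,5)  tX=0.5901 tY=1.2750  stride 1/|dx|=1.0353 1/|dy|=3.8637
    cross x-line → (2,5), t=0.5901
    cross y-line → (2,6), t=1.2750 (wall)
  → r_4 = 1.2750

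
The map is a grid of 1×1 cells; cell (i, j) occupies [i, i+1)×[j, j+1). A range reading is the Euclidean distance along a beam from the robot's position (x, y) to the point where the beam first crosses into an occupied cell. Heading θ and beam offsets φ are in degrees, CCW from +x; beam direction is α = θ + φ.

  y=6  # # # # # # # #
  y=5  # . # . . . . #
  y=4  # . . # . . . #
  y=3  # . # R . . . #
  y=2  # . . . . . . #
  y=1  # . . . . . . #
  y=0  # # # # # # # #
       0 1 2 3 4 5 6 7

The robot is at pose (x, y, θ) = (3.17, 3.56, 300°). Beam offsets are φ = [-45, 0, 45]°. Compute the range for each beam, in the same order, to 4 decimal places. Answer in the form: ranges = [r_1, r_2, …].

ranges = [2.6503, 2.9560, 3.9651]

beam 1: φ=-45°, α=255°
  direction (-0.2588, -0.9659); cell (3,3); t to first gridline: x 0.6568, y 0.5798 (then +3.8637 / +1.0353)
    (3,2) via y @ 0.5798
    (2,2) via x @ 0.6568
    (2,1) via y @ 1.6150
    (2,0) via y @ 2.6503  # hit
  → r_1 = 2.6503
beam 2: φ=0°, α=300°
  direction (0.5000, -0.8660); cell (3,3); t to first gridline: x 1.6600, y 0.6466 (then +2.0000 / +1.1547)
    (3,2) via y @ 0.6466
    (4,2) via x @ 1.6600
    (4,1) via y @ 1.8013
    (4,0) via y @ 2.9560  # hit
  → r_2 = 2.9560
beam 3: φ=45°, α=345°
  direction (0.9659, -0.2588); cell (3,3); t to first gridline: x 0.8593, y 2.1637 (then +1.0353 / +3.8637)
    (4,3) via x @ 0.8593
    (5,3) via x @ 1.8946
    (5,2) via y @ 2.1637
    (6,2) via x @ 2.9298
    (7,2) via x @ 3.9651  # hit
  → r_3 = 3.9651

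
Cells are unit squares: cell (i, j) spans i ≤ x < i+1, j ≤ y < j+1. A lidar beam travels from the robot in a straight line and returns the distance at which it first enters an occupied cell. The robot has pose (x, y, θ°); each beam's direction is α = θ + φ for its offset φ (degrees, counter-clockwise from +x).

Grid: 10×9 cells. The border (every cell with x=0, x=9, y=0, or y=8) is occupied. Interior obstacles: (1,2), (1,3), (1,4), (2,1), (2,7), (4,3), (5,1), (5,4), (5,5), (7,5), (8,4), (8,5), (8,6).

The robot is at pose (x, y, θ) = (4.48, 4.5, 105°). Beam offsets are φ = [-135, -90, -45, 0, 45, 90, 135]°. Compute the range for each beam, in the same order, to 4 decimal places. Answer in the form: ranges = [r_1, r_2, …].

beam 1: φ=-135°, α=330°
  direction (0.8660, -0.5000); cell (4,4); t to first gridline: x 0.6004, y 1.0000 (then +1.1547 / +2.0000)
    (5,4) via x @ 0.6004  # hit
  → r_1 = 0.6004
beam 2: φ=-90°, α=15°
  direction (0.9659, 0.2588); cell (4,4); t to first gridline: x 0.5383, y 1.9319 (then +1.0353 / +3.8637)
    (5,4) via x @ 0.5383  # hit
  → r_2 = 0.5383
beam 3: φ=-45°, α=60°
  direction (0.5000, 0.8660); cell (4,4); t to first gridline: x 1.0400, y 0.5774 (then +2.0000 / +1.1547)
    (4,5) via y @ 0.5774
    (5,5) via x @ 1.0400  # hit
  → r_3 = 1.0400
beam 4: φ=0°, α=105°
  direction (-0.2588, 0.9659); cell (4,4); t to first gridline: x 1.8546, y 0.5176 (then +3.8637 / +1.0353)
    (4,5) via y @ 0.5176
    (4,6) via y @ 1.5529
    (3,6) via x @ 1.8546
    (3,7) via y @ 2.5882
    (3,8) via y @ 3.6235  # hit
  → r_4 = 3.6235
beam 5: φ=45°, α=150°
  direction (-0.8660, 0.5000); cell (4,4); t to first gridline: x 0.5543, y 1.0000 (then +1.1547 / +2.0000)
    (3,4) via x @ 0.5543
    (3,5) via y @ 1.0000
    (2,5) via x @ 1.7090
    (1,5) via x @ 2.8637
    (1,6) via y @ 3.0000
    (0,6) via x @ 4.0184  # hit
  → r_5 = 4.0184
beam 6: φ=90°, α=195°
  direction (-0.9659, -0.2588); cell (4,4); t to first gridline: x 0.4969, y 1.9319 (then +1.0353 / +3.8637)
    (3,4) via x @ 0.4969
    (2,4) via x @ 1.5322
    (2,3) via y @ 1.9319
    (1,3) via x @ 2.5675  # hit
  → r_6 = 2.5675
beam 7: φ=135°, α=240°
  direction (-0.5000, -0.8660); cell (4,4); t to first gridline: x 0.9600, y 0.5774 (then +2.0000 / +1.1547)
    (4,3) via y @ 0.5774  # hit
  → r_7 = 0.5774

ranges = [0.6004, 0.5383, 1.0400, 3.6235, 4.0184, 2.5675, 0.5774]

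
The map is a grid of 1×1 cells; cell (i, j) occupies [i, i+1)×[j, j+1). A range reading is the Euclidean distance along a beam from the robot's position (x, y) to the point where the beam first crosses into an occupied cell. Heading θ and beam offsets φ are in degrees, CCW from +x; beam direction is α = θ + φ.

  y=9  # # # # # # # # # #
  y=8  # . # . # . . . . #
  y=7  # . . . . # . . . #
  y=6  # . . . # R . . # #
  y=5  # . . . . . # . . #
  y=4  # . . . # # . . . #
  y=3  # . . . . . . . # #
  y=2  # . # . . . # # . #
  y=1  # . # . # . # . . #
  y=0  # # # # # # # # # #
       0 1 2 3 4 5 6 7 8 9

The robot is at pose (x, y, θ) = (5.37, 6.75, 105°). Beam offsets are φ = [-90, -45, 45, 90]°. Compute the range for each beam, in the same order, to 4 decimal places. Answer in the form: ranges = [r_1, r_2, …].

ranges = [3.7581, 0.2887, 0.4272, 0.3831]

beam 1: φ=-90°, α=15°
  d=(0.9659,0.2588)  start (5,6)  tX=0.6522 tY=0.9659  stride 1/|dx|=1.0353 1/|dy|=3.8637
    cross x-line → (6,6), t=0.6522
    cross y-line → (6,7), t=0.9659
    cross x-line → (7,7), t=1.6875
    cross x-line → (8,7), t=2.7228
    cross x-line → (9,7), t=3.7581 (wall)
  → r_1 = 3.7581
beam 2: φ=-45°, α=60°
  d=(0.5000,0.8660)  start (5,6)  tX=1.2600 tY=0.2887  stride 1/|dx|=2.0000 1/|dy|=1.1547
    cross y-line → (5,7), t=0.2887 (wall)
  → r_2 = 0.2887
beam 3: φ=45°, α=150°
  d=(-0.8660,0.5000)  start (5,6)  tX=0.4272 tY=0.5000  stride 1/|dx|=1.1547 1/|dy|=2.0000
    cross x-line → (4,6), t=0.4272 (wall)
  → r_3 = 0.4272
beam 4: φ=90°, α=195°
  d=(-0.9659,-0.2588)  start (5,6)  tX=0.3831 tY=2.8978  stride 1/|dx|=1.0353 1/|dy|=3.8637
    cross x-line → (4,6), t=0.3831 (wall)
  → r_4 = 0.3831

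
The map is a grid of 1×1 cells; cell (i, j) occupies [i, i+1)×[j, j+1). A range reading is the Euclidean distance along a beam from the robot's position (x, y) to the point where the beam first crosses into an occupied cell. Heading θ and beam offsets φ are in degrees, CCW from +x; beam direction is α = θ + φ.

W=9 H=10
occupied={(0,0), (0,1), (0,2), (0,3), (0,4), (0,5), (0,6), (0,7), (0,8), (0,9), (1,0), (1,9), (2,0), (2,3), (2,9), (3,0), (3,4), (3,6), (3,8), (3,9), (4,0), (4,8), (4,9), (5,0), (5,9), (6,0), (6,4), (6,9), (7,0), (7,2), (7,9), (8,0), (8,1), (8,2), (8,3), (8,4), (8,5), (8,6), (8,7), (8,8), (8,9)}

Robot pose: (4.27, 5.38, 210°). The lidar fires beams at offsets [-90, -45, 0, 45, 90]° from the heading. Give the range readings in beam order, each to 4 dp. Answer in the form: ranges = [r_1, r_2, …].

ranges = [0.7159, 3.3854, 0.7600, 1.0432, 5.0576]

beam 1: φ=-90°, α=120°
  dir = (cos 120°, sin 120°) = (-0.5000, 0.8660); from cell (4,5)
  next x-line at t=0.5400, next y-line at t=0.7159; Δt_x=2.0000, Δt_y=1.1547
    x: enter (3,5) at t=0.5400
    y: enter (3,6) at t=0.7159 ← occupied
  → r_1 = 0.7159
beam 2: φ=-45°, α=165°
  dir = (cos 165°, sin 165°) = (-0.9659, 0.2588); from cell (4,5)
  next x-line at t=0.2795, next y-line at t=2.3955; Δt_x=1.0353, Δt_y=3.8637
    x: enter (3,5) at t=0.2795
    x: enter (2,5) at t=1.3148
    x: enter (1,5) at t=2.3501
    y: enter (1,6) at t=2.3955
    x: enter (0,6) at t=3.3854 ← occupied
  → r_2 = 3.3854
beam 3: φ=0°, α=210°
  dir = (cos 210°, sin 210°) = (-0.8660, -0.5000); from cell (4,5)
  next x-line at t=0.3118, next y-line at t=0.7600; Δt_x=1.1547, Δt_y=2.0000
    x: enter (3,5) at t=0.3118
    y: enter (3,4) at t=0.7600 ← occupied
  → r_3 = 0.7600
beam 4: φ=45°, α=255°
  dir = (cos 255°, sin 255°) = (-0.2588, -0.9659); from cell (4,5)
  next x-line at t=1.0432, next y-line at t=0.3934; Δt_x=3.8637, Δt_y=1.0353
    y: enter (4,4) at t=0.3934
    x: enter (3,4) at t=1.0432 ← occupied
  → r_4 = 1.0432
beam 5: φ=90°, α=300°
  dir = (cos 300°, sin 300°) = (0.5000, -0.8660); from cell (4,5)
  next x-line at t=1.4600, next y-line at t=0.4388; Δt_x=2.0000, Δt_y=1.1547
    y: enter (4,4) at t=0.4388
    x: enter (5,4) at t=1.4600
    y: enter (5,3) at t=1.5935
    y: enter (5,2) at t=2.7482
    x: enter (6,2) at t=3.4600
    y: enter (6,1) at t=3.9029
    y: enter (6,0) at t=5.0576 ← occupied
  → r_5 = 5.0576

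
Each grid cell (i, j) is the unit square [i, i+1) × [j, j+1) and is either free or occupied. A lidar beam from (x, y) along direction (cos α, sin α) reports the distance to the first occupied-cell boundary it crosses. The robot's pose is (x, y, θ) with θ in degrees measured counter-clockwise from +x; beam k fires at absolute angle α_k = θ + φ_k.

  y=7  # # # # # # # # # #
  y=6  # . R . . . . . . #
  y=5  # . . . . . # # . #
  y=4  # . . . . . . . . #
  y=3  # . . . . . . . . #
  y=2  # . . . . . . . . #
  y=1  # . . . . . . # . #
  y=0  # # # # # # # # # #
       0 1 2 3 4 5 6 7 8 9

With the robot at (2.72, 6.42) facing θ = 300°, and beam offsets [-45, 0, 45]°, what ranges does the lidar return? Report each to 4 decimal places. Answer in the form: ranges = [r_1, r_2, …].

ranges = [5.6112, 6.2585, 3.3957]

beam 1: φ=-45°, α=255°
  dir = (cos 255°, sin 255°) = (-0.2588, -0.9659); from cell (2,6)
  next x-line at t=2.7819, next y-line at t=0.4348; Δt_x=3.8637, Δt_y=1.0353
    y: enter (2,5) at t=0.4348
    y: enter (2,4) at t=1.4701
    y: enter (2,3) at t=2.5054
    x: enter (1,3) at t=2.7819
    y: enter (1,2) at t=3.5406
    y: enter (1,1) at t=4.5759
    y: enter (1,0) at t=5.6112 ← occupied
  → r_1 = 5.6112
beam 2: φ=0°, α=300°
  dir = (cos 300°, sin 300°) = (0.5000, -0.8660); from cell (2,6)
  next x-line at t=0.5600, next y-line at t=0.4850; Δt_x=2.0000, Δt_y=1.1547
    y: enter (2,5) at t=0.4850
    x: enter (3,5) at t=0.5600
    y: enter (3,4) at t=1.6397
    x: enter (4,4) at t=2.5600
    y: enter (4,3) at t=2.7944
    y: enter (4,2) at t=3.9491
    x: enter (5,2) at t=4.5600
    y: enter (5,1) at t=5.1038
    y: enter (5,0) at t=6.2585 ← occupied
  → r_2 = 6.2585
beam 3: φ=45°, α=345°
  dir = (cos 345°, sin 345°) = (0.9659, -0.2588); from cell (2,6)
  next x-line at t=0.2899, next y-line at t=1.6228; Δt_x=1.0353, Δt_y=3.8637
    x: enter (3,6) at t=0.2899
    x: enter (4,6) at t=1.3252
    y: enter (4,5) at t=1.6228
    x: enter (5,5) at t=2.3604
    x: enter (6,5) at t=3.3957 ← occupied
  → r_3 = 3.3957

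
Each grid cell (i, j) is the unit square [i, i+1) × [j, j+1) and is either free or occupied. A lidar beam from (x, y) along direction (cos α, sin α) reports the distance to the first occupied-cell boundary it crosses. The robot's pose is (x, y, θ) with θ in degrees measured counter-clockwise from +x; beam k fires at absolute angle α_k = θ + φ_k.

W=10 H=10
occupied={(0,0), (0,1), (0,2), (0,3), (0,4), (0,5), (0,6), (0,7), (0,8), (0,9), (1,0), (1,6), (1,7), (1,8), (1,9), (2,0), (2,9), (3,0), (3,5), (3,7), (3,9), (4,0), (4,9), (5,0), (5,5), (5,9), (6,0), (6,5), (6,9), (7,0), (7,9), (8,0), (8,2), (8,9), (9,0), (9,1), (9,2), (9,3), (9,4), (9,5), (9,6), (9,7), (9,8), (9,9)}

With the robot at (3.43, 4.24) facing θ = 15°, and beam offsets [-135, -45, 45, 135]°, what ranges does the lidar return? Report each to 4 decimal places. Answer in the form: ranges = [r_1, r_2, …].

ranges = [3.7412, 6.4317, 0.8776, 2.8059]

beam 1: φ=-135°, α=240°
  direction (-0.5000, -0.8660); cell (3,4); t to first gridline: x 0.8600, y 0.2771 (then +2.0000 / +1.1547)
    (3,3) via y @ 0.2771
    (2,3) via x @ 0.8600
    (2,2) via y @ 1.4318
    (2,1) via y @ 2.5865
    (1,1) via x @ 2.8600
    (1,0) via y @ 3.7412  # hit
  → r_1 = 3.7412
beam 2: φ=-45°, α=330°
  direction (0.8660, -0.5000); cell (3,4); t to first gridline: x 0.6582, y 0.4800 (then +1.1547 / +2.0000)
    (3,3) via y @ 0.4800
    (4,3) via x @ 0.6582
    (5,3) via x @ 1.8129
    (5,2) via y @ 2.4800
    (6,2) via x @ 2.9676
    (7,2) via x @ 4.1223
    (7,1) via y @ 4.4800
    (8,1) via x @ 5.2770
    (9,1) via x @ 6.4317  # hit
  → r_2 = 6.4317
beam 3: φ=45°, α=60°
  direction (0.5000, 0.8660); cell (3,4); t to first gridline: x 1.1400, y 0.8776 (then +2.0000 / +1.1547)
    (3,5) via y @ 0.8776  # hit
  → r_3 = 0.8776
beam 4: φ=135°, α=150°
  direction (-0.8660, 0.5000); cell (3,4); t to first gridline: x 0.4965, y 1.5200 (then +1.1547 / +2.0000)
    (2,4) via x @ 0.4965
    (2,5) via y @ 1.5200
    (1,5) via x @ 1.6512
    (0,5) via x @ 2.8059  # hit
  → r_4 = 2.8059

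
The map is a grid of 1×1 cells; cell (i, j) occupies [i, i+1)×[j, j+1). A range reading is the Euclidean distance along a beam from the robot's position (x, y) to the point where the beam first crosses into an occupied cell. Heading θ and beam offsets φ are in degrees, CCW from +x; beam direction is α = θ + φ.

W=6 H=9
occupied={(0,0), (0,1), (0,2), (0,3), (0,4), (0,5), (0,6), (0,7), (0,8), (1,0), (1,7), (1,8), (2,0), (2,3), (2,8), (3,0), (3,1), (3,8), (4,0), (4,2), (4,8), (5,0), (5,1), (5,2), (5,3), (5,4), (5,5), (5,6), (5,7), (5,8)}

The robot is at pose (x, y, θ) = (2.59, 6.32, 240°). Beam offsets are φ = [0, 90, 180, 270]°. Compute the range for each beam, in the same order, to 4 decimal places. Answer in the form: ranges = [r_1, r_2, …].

ranges = [3.1800, 2.7828, 1.9399, 1.3600]

beam 1: φ=0°, α=240°
  dir = (cos 240°, sin 240°) = (-0.5000, -0.8660); from cell (2,6)
  next x-line at t=1.1800, next y-line at t=0.3695; Δt_x=2.0000, Δt_y=1.1547
    y: enter (2,5) at t=0.3695
    x: enter (1,5) at t=1.1800
    y: enter (1,4) at t=1.5242
    y: enter (1,3) at t=2.6789
    x: enter (0,3) at t=3.1800 ← occupied
  → r_1 = 3.1800
beam 2: φ=90°, α=330°
  dir = (cos 330°, sin 330°) = (0.8660, -0.5000); from cell (2,6)
  next x-line at t=0.4734, next y-line at t=0.6400; Δt_x=1.1547, Δt_y=2.0000
    x: enter (3,6) at t=0.4734
    y: enter (3,5) at t=0.6400
    x: enter (4,5) at t=1.6281
    y: enter (4,4) at t=2.6400
    x: enter (5,4) at t=2.7828 ← occupied
  → r_2 = 2.7828
beam 3: φ=180°, α=60°
  dir = (cos 60°, sin 60°) = (0.5000, 0.8660); from cell (2,6)
  next x-line at t=0.8200, next y-line at t=0.7852; Δt_x=2.0000, Δt_y=1.1547
    y: enter (2,7) at t=0.7852
    x: enter (3,7) at t=0.8200
    y: enter (3,8) at t=1.9399 ← occupied
  → r_3 = 1.9399
beam 4: φ=270°, α=150°
  dir = (cos 150°, sin 150°) = (-0.8660, 0.5000); from cell (2,6)
  next x-line at t=0.6813, next y-line at t=1.3600; Δt_x=1.1547, Δt_y=2.0000
    x: enter (1,6) at t=0.6813
    y: enter (1,7) at t=1.3600 ← occupied
  → r_4 = 1.3600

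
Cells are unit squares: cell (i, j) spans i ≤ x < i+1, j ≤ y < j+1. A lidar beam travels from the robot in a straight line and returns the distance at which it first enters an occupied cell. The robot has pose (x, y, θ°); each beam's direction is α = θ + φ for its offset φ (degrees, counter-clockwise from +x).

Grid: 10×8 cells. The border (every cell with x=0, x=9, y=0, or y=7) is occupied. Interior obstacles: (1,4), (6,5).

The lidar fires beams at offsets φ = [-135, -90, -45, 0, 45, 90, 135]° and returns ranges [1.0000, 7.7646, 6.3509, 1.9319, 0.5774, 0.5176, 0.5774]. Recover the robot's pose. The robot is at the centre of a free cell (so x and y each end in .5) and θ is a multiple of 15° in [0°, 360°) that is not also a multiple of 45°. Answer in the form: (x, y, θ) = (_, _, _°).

(x, y, θ) = (1.5, 1.5, 105°)

The pose lattice has 46·16 = 736 candidates. Test each by forward raycasting.
  (8.5, 3.5, 210°): beam 1 = 1.9319 ≠ 1.0000 ✗
  (3.5, 4.5, 300°): beam 1 = 1.5529 ≠ 1.0000 ✗
  (8.5, 1.5, 120°): beam 1 = 0.5176 ≠ 1.0000 ✗
  (6.5, 4.5, 240°): beam 1 = 0.5176 ≠ 1.0000 ✗
  …
  (1.5, 1.5, 105°): r_1=1.0000, r_2=7.7646, r_3=6.3509, r_4=1.9319, r_5=0.5774, r_6=0.5176, r_7=0.5774 — all match ✓
Unique over the lattice → pose = (1.5, 1.5, 105°).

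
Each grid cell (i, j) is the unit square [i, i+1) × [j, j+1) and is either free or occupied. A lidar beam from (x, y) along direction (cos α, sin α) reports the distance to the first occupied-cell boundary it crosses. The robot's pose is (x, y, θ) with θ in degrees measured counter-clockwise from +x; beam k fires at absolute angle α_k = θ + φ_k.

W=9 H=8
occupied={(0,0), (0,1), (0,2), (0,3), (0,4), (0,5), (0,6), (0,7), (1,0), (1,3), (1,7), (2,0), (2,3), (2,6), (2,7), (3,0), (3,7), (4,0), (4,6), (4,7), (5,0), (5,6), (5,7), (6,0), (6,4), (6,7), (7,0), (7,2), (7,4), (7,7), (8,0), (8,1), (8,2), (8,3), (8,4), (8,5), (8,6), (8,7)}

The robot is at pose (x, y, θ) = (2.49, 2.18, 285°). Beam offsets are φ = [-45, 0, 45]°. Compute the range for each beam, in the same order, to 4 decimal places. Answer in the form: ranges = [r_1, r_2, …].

ranges = [1.3625, 1.2216, 2.3600]

beam 1: φ=-45°, α=240°
  d=(-0.5000,-0.8660)  start (2,2)  tX=0.9800 tY=0.2078  stride 1/|dx|=2.0000 1/|dy|=1.1547
    cross y-line → (2,1), t=0.2078
    cross x-line → (1,1), t=0.9800
    cross y-line → (1,0), t=1.3625 (wall)
  → r_1 = 1.3625
beam 2: φ=0°, α=285°
  d=(0.2588,-0.9659)  start (2,2)  tX=1.9705 tY=0.1863  stride 1/|dx|=3.8637 1/|dy|=1.0353
    cross y-line → (2,1), t=0.1863
    cross y-line → (2,0), t=1.2216 (wall)
  → r_2 = 1.2216
beam 3: φ=45°, α=330°
  d=(0.8660,-0.5000)  start (2,2)  tX=0.5889 tY=0.3600  stride 1/|dx|=1.1547 1/|dy|=2.0000
    cross y-line → (2,1), t=0.3600
    cross x-line → (3,1), t=0.5889
    cross x-line → (4,1), t=1.7436
    cross y-line → (4,0), t=2.3600 (wall)
  → r_3 = 2.3600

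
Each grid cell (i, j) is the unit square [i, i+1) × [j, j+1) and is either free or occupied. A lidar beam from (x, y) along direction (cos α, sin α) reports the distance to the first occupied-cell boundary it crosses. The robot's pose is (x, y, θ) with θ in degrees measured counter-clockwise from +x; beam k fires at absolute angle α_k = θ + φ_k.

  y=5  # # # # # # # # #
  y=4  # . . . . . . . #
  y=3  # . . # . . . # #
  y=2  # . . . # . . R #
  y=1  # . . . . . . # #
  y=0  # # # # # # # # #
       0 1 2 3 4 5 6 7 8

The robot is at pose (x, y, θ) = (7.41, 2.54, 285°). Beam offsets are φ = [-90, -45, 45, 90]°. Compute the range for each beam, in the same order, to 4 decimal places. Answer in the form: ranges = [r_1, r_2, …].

ranges = [5.9501, 0.6235, 0.6813, 0.6108]

beam 1: φ=-90°, α=195°
  cosα=-0.9659 sinα=-0.2588 | (7,2) | tMaxX 0.4245 tMaxY 2.0864 | tΔX 1.0353 tΔY 3.8637
    t=0.4245 [x] (6,2)
    t=1.4597 [x] (5,2)
    t=2.0864 [y] (5,1)
    t=2.4950 [x] (4,1)
    t=3.5303 [x] (3,1)
    t=4.5656 [x] (2,1)
    t=5.6008 [x] (1,1)
    t=5.9501 [y] (1,0) — stop
  → r_1 = 5.9501
beam 2: φ=-45°, α=240°
  cosα=-0.5000 sinα=-0.8660 | (7,2) | tMaxX 0.8200 tMaxY 0.6235 | tΔX 2.0000 tΔY 1.1547
    t=0.6235 [y] (7,1) — stop
  → r_2 = 0.6235
beam 3: φ=45°, α=330°
  cosα=0.8660 sinα=-0.5000 | (7,2) | tMaxX 0.6813 tMaxY 1.0800 | tΔX 1.1547 tΔY 2.0000
    t=0.6813 [x] (8,2) — stop
  → r_3 = 0.6813
beam 4: φ=90°, α=15°
  cosα=0.9659 sinα=0.2588 | (7,2) | tMaxX 0.6108 tMaxY 1.7773 | tΔX 1.0353 tΔY 3.8637
    t=0.6108 [x] (8,2) — stop
  → r_4 = 0.6108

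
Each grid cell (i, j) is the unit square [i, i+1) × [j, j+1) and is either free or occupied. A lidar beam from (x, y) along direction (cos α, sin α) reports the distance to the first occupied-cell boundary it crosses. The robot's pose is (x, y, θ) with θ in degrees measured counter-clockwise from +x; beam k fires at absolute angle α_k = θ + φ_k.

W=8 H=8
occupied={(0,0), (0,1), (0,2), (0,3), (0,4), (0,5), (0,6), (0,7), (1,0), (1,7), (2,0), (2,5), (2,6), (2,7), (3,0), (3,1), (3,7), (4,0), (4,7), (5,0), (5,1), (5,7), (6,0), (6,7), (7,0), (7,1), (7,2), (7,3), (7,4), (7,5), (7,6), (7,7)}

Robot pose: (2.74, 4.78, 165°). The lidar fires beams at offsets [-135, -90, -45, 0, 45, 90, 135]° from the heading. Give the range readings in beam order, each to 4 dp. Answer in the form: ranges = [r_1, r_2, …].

beam 1: φ=-135°, α=30°
  direction (0.8660, 0.5000); cell (2,4); t to first gridline: x 0.3002, y 0.4400 (then +1.1547 / +2.0000)
    (3,4) via x @ 0.3002
    (3,5) via y @ 0.4400
    (4,5) via x @ 1.4549
    (4,6) via y @ 2.4400
    (5,6) via x @ 2.6096
    (6,6) via x @ 3.7643
    (6,7) via y @ 4.4400  # hit
  → r_1 = 4.4400
beam 2: φ=-90°, α=75°
  direction (0.2588, 0.9659); cell (2,4); t to first gridline: x 1.0046, y 0.2278 (then +3.8637 / +1.0353)
    (2,5) via y @ 0.2278  # hit
  → r_2 = 0.2278
beam 3: φ=-45°, α=120°
  direction (-0.5000, 0.8660); cell (2,4); t to first gridline: x 1.4800, y 0.2540 (then +2.0000 / +1.1547)
    (2,5) via y @ 0.2540  # hit
  → r_3 = 0.2540
beam 4: φ=0°, α=165°
  direction (-0.9659, 0.2588); cell (2,4); t to first gridline: x 0.7661, y 0.8500 (then +1.0353 / +3.8637)
    (1,4) via x @ 0.7661
    (1,5) via y @ 0.8500
    (0,5) via x @ 1.8014  # hit
  → r_4 = 1.8014
beam 5: φ=45°, α=210°
  direction (-0.8660, -0.5000); cell (2,4); t to first gridline: x 0.8545, y 1.5600 (then +1.1547 / +2.0000)
    (1,4) via x @ 0.8545
    (1,3) via y @ 1.5600
    (0,3) via x @ 2.0092  # hit
  → r_5 = 2.0092
beam 6: φ=90°, α=255°
  direction (-0.2588, -0.9659); cell (2,4); t to first gridline: x 2.8591, y 0.8075 (then +3.8637 / +1.0353)
    (2,3) via y @ 0.8075
    (2,2) via y @ 1.8428
    (1,2) via x @ 2.8591
    (1,1) via y @ 2.8781
    (1,0) via y @ 3.9133  # hit
  → r_6 = 3.9133
beam 7: φ=135°, α=300°
  direction (0.5000, -0.8660); cell (2,4); t to first gridline: x 0.5200, y 0.9007 (then +2.0000 / +1.1547)
    (3,4) via x @ 0.5200
    (3,3) via y @ 0.9007
    (3,2) via y @ 2.0554
    (4,2) via x @ 2.5200
    (4,1) via y @ 3.2101
    (4,0) via y @ 4.3648  # hit
  → r_7 = 4.3648

ranges = [4.4400, 0.2278, 0.2540, 1.8014, 2.0092, 3.9133, 4.3648]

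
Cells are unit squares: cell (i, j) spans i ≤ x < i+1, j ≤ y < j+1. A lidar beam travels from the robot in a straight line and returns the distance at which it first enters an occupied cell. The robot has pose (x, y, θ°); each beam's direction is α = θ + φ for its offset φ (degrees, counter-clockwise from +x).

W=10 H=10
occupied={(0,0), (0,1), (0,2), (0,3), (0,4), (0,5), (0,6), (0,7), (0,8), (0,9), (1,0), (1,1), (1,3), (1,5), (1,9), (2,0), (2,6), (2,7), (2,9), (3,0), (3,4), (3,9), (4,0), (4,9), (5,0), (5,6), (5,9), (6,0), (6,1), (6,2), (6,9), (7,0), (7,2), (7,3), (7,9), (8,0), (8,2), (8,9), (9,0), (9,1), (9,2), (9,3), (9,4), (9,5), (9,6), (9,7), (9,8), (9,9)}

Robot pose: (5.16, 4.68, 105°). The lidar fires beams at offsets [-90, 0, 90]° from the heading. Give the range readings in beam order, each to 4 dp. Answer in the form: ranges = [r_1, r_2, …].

ranges = [3.9755, 4.4724, 1.2009]

beam 1: φ=-90°, α=15°
  cosα=0.9659 sinα=0.2588 | (5,4) | tMaxX 0.8696 tMaxY 1.2364 | tΔX 1.0353 tΔY 3.8637
    t=0.8696 [x] (6,4)
    t=1.2364 [y] (6,5)
    t=1.9049 [x] (7,5)
    t=2.9402 [x] (8,5)
    t=3.9755 [x] (9,5) — stop
  → r_1 = 3.9755
beam 2: φ=0°, α=105°
  cosα=-0.2588 sinα=0.9659 | (5,4) | tMaxX 0.6182 tMaxY 0.3313 | tΔX 3.8637 tΔY 1.0353
    t=0.3313 [y] (5,5)
    t=0.6182 [x] (4,5)
    t=1.3666 [y] (4,6)
    t=2.4018 [y] (4,7)
    t=3.4371 [y] (4,8)
    t=4.4724 [y] (4,9) — stop
  → r_2 = 4.4724
beam 3: φ=90°, α=195°
  cosα=-0.9659 sinα=-0.2588 | (5,4) | tMaxX 0.1656 tMaxY 2.6273 | tΔX 1.0353 tΔY 3.8637
    t=0.1656 [x] (4,4)
    t=1.2009 [x] (3,4) — stop
  → r_3 = 1.2009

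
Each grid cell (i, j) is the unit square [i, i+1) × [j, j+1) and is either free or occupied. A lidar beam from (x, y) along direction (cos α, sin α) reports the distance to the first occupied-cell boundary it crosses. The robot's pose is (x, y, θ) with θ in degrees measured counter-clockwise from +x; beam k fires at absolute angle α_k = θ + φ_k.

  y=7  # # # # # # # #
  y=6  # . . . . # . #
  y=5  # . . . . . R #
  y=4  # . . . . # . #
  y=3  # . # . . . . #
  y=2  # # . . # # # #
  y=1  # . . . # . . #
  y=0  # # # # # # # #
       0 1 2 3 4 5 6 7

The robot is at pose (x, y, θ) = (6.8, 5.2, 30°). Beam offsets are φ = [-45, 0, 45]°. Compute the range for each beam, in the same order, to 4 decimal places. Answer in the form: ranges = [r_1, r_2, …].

ranges = [0.2071, 0.2309, 0.7727]

beam 1: φ=-45°, α=345°
  cosα=0.9659 sinα=-0.2588 | (6,5) | tMaxX 0.2071 tMaxY 0.7727 | tΔX 1.0353 tΔY 3.8637
    t=0.2071 [x] (7,5) — stop
  → r_1 = 0.2071
beam 2: φ=0°, α=30°
  cosα=0.8660 sinα=0.5000 | (6,5) | tMaxX 0.2309 tMaxY 1.6000 | tΔX 1.1547 tΔY 2.0000
    t=0.2309 [x] (7,5) — stop
  → r_2 = 0.2309
beam 3: φ=45°, α=75°
  cosα=0.2588 sinα=0.9659 | (6,5) | tMaxX 0.7727 tMaxY 0.8282 | tΔX 3.8637 tΔY 1.0353
    t=0.7727 [x] (7,5) — stop
  → r_3 = 0.7727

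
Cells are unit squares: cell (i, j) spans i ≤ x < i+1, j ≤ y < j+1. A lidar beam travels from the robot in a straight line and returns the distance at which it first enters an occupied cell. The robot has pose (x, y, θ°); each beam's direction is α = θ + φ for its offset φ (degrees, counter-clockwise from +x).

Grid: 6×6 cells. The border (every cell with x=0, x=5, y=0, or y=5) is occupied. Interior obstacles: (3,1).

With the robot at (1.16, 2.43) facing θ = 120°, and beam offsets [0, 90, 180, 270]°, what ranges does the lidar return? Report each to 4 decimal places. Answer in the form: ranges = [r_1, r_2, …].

beam 1: φ=0°, α=120°
  cosα=-0.5000 sinα=0.8660 | (1,2) | tMaxX 0.3200 tMaxY 0.6582 | tΔX 2.0000 tΔY 1.1547
    t=0.3200 [x] (0,2) — stop
  → r_1 = 0.3200
beam 2: φ=90°, α=210°
  cosα=-0.8660 sinα=-0.5000 | (1,2) | tMaxX 0.1848 tMaxY 0.8600 | tΔX 1.1547 tΔY 2.0000
    t=0.1848 [x] (0,2) — stop
  → r_2 = 0.1848
beam 3: φ=180°, α=300°
  cosα=0.5000 sinα=-0.8660 | (1,2) | tMaxX 1.6800 tMaxY 0.4965 | tΔX 2.0000 tΔY 1.1547
    t=0.4965 [y] (1,1)
    t=1.6512 [y] (1,0) — stop
  → r_3 = 1.6512
beam 4: φ=270°, α=30°
  cosα=0.8660 sinα=0.5000 | (1,2) | tMaxX 0.9699 tMaxY 1.1400 | tΔX 1.1547 tΔY 2.0000
    t=0.9699 [x] (2,2)
    t=1.1400 [y] (2,3)
    t=2.1246 [x] (3,3)
    t=3.1400 [y] (3,4)
    t=3.2793 [x] (4,4)
    t=4.4341 [x] (5,4) — stop
  → r_4 = 4.4341

ranges = [0.3200, 0.1848, 1.6512, 4.4341]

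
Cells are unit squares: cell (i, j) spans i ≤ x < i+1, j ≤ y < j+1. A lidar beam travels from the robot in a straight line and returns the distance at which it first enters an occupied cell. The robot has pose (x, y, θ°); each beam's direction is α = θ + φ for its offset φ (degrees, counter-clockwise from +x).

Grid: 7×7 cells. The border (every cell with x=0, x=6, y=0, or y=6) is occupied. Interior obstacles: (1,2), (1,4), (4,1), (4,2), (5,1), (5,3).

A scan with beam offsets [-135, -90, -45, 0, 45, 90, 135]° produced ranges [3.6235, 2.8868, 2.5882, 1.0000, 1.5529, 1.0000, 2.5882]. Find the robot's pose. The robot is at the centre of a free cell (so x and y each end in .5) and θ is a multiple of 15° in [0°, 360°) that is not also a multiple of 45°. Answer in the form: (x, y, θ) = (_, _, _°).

(x, y, θ) = (2.5, 3.5, 150°)

Enumerate (i+0.5, j+0.5, θ) over the 19 free cells and 16 admissible headings. For each, cast all 7 beams and compare to the given ranges.
  (1.5, 1.5, 105°): beam 1 = 1.0000 ≠ 3.6235 ✗
  (3.5, 3.5, 30°): beam 1 = 2.5882 ≠ 3.6235 ✗
  (3.5, 4.5, 15°): beam 1 = 4.0415 ≠ 3.6235 ✗
  …
  (2.5, 3.5, 150°): r_1=3.6235, r_2=2.8868, r_3=2.5882, r_4=1.0000, r_5=1.5529, r_6=1.0000, r_7=2.5882 — all match ✓
No second candidate reproduces the full scan.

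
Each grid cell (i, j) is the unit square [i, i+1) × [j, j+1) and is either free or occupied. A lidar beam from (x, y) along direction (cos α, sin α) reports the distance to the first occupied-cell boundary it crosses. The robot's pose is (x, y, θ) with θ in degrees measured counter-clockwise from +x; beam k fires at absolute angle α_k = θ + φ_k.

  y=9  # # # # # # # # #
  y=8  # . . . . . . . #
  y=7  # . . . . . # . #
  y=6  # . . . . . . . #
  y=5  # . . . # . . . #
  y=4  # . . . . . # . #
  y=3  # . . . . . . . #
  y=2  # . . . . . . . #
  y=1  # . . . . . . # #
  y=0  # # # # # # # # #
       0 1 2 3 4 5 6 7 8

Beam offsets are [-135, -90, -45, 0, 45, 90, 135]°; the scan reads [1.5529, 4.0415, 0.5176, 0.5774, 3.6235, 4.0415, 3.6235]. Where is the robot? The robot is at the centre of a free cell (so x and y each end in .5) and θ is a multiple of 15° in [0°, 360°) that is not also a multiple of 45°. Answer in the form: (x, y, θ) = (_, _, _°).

(x, y, θ) = (4.5, 4.5, 120°)

Enumerate (i+0.5, j+0.5, θ) over the 52 free cells and 16 admissible headings. For each, cast all 7 beams and compare to the given ranges.
  (3.5, 1.5, 345°): beam 1 = 1.0000 ≠ 1.5529 ✗
  (5.5, 5.5, 255°): beam 1 = 4.0415 ≠ 1.5529 ✗
  (4.5, 2.5, 255°): beam 1 = 7.0000 ≠ 1.5529 ✗
  (5.5, 4.5, 75°): beam 1 = 3.0000 ≠ 1.5529 ✗
  …
  (4.5, 4.5, 120°): r_1=1.5529, r_2=4.0415, r_3=0.5176, r_4=0.5774, r_5=3.6235, r_6=4.0415, r_7=3.6235 — all match ✓
No second candidate reproduces the full scan.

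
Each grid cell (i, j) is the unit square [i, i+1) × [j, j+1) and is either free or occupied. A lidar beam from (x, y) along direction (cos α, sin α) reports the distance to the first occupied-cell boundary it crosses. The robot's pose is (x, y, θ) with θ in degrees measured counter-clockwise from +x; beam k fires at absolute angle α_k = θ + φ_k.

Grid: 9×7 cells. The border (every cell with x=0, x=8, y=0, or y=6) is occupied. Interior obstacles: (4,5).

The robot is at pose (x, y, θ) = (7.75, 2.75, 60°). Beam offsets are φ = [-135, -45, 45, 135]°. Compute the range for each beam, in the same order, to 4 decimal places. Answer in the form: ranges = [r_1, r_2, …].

ranges = [0.9659, 0.2588, 3.3646, 6.7615]

beam 1: φ=-135°, α=285°
  d=(0.2588,-0.9659)  start (7,2)  tX=0.9659 tY=0.7765  stride 1/|dx|=3.8637 1/|dy|=1.0353
    cross y-line → (7,1), t=0.7765
    cross x-line → (8,1), t=0.9659 (wall)
  → r_1 = 0.9659
beam 2: φ=-45°, α=15°
  d=(0.9659,0.2588)  start (7,2)  tX=0.2588 tY=0.9659  stride 1/|dx|=1.0353 1/|dy|=3.8637
    cross x-line → (8,2), t=0.2588 (wall)
  → r_2 = 0.2588
beam 3: φ=45°, α=105°
  d=(-0.2588,0.9659)  start (7,2)  tX=2.8978 tY=0.2588  stride 1/|dx|=3.8637 1/|dy|=1.0353
    cross y-line → (7,3), t=0.2588
    cross y-line → (7,4), t=1.2941
    cross y-line → (7,5), t=2.3294
    cross x-line → (6,5), t=2.8978
    cross y-line → (6,6), t=3.3646 (wall)
  → r_3 = 3.3646
beam 4: φ=135°, α=195°
  d=(-0.9659,-0.2588)  start (7,2)  tX=0.7765 tY=2.8978  stride 1/|dx|=1.0353 1/|dy|=3.8637
    cross x-line → (6,2), t=0.7765
    cross x-line → (5,2), t=1.8117
    cross x-line → (4,2), t=2.8470
    cross y-line → (4,1), t=2.8978
    cross x-line → (3,1), t=3.8823
    cross x-line → (2,1), t=4.9176
    cross x-line → (1,1), t=5.9528
    cross y-line → (1,0), t=6.7615 (wall)
  → r_4 = 6.7615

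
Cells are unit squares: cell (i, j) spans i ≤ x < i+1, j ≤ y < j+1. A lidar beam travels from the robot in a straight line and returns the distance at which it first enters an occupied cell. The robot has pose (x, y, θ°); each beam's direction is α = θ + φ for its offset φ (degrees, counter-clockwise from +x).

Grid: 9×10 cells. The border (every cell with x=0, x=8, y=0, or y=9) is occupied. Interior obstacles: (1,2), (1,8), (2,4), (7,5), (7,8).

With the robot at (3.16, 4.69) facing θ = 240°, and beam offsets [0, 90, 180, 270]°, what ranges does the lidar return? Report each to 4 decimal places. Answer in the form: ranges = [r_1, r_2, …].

ranges = [0.3200, 5.5888, 4.9768, 0.1848]

beam 1: φ=0°, α=240°
  direction (-0.5000, -0.8660); cell (3,4); t to first gridline: x 0.3200, y 0.7967 (then +2.0000 / +1.1547)
    (2,4) via x @ 0.3200  # hit
  → r_1 = 0.3200
beam 2: φ=90°, α=330°
  direction (0.8660, -0.5000); cell (3,4); t to first gridline: x 0.9699, y 1.3800 (then +1.1547 / +2.0000)
    (4,4) via x @ 0.9699
    (4,3) via y @ 1.3800
    (5,3) via x @ 2.1246
    (6,3) via x @ 3.2793
    (6,2) via y @ 3.3800
    (7,2) via x @ 4.4341
    (7,1) via y @ 5.3800
    (8,1) via x @ 5.5888  # hit
  → r_2 = 5.5888
beam 3: φ=180°, α=60°
  direction (0.5000, 0.8660); cell (3,4); t to first gridline: x 1.6800, y 0.3580 (then +2.0000 / +1.1547)
    (3,5) via y @ 0.3580
    (3,6) via y @ 1.5127
    (4,6) via x @ 1.6800
    (4,7) via y @ 2.6674
    (5,7) via x @ 3.6800
    (5,8) via y @ 3.8221
    (5,9) via y @ 4.9768  # hit
  → r_3 = 4.9768
beam 4: φ=270°, α=150°
  direction (-0.8660, 0.5000); cell (3,4); t to first gridline: x 0.1848, y 0.6200 (then +1.1547 / +2.0000)
    (2,4) via x @ 0.1848  # hit
  → r_4 = 0.1848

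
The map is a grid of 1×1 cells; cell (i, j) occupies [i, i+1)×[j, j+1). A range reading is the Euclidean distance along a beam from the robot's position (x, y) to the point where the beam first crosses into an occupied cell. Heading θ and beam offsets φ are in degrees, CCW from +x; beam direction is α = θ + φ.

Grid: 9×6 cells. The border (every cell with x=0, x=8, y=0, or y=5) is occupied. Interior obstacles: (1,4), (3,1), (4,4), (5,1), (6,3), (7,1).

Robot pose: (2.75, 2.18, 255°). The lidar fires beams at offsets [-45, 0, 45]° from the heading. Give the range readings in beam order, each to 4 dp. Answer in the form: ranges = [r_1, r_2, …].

beam 1: φ=-45°, α=210°
  cosα=-0.8660 sinα=-0.5000 | (2,2) | tMaxX 0.8660 tMaxY 0.3600 | tΔX 1.1547 tΔY 2.0000
    t=0.3600 [y] (2,1)
    t=0.8660 [x] (1,1)
    t=2.0207 [x] (0,1) — stop
  → r_1 = 2.0207
beam 2: φ=0°, α=255°
  cosα=-0.2588 sinα=-0.9659 | (2,2) | tMaxX 2.8978 tMaxY 0.1863 | tΔX 3.8637 tΔY 1.0353
    t=0.1863 [y] (2,1)
    t=1.2216 [y] (2,0) — stop
  → r_2 = 1.2216
beam 3: φ=45°, α=300°
  cosα=0.5000 sinα=-0.8660 | (2,2) | tMaxX 0.5000 tMaxY 0.2078 | tΔX 2.0000 tΔY 1.1547
    t=0.2078 [y] (2,1)
    t=0.5000 [x] (3,1) — stop
  → r_3 = 0.5000

ranges = [2.0207, 1.2216, 0.5000]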